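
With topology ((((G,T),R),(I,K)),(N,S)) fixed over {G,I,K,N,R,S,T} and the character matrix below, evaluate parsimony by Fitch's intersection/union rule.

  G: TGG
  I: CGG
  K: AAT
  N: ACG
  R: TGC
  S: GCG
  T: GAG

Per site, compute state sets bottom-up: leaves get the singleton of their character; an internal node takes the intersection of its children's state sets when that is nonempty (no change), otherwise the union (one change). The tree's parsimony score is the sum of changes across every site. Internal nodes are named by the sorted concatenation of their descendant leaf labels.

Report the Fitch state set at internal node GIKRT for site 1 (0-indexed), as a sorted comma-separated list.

G

[col 0] GT: children G:{T}, T:{G} ∪→ {G,T}; cost 1
[col 0] GRT: children GT:{G,T}, R:{T} ∩→ {T}; cost 0
[col 0] IK: children I:{C}, K:{A} ∪→ {A,C}; cost 1
[col 0] GIKRT: children GRT:{T}, IK:{A,C} ∪→ {A,C,T}; cost 1
[col 0] NS: children N:{A}, S:{G} ∪→ {A,G}; cost 1
[col 0] GIKNRST: children GIKRT:{A,C,T}, NS:{A,G} ∩→ {A}; cost 0
[col 1] GT: children G:{G}, T:{A} ∪→ {A,G}; cost 1
[col 1] GRT: children GT:{A,G}, R:{G} ∩→ {G}; cost 0
[col 1] IK: children I:{G}, K:{A} ∪→ {A,G}; cost 1
[col 1] GIKRT: children GRT:{G}, IK:{A,G} ∩→ {G}; cost 0
[col 1] NS: children N:{C}, S:{C} ∩→ {C}; cost 0
[col 1] GIKNRST: children GIKRT:{G}, NS:{C} ∪→ {C,G}; cost 1
[col 2] GT: children G:{G}, T:{G} ∩→ {G}; cost 0
[col 2] GRT: children GT:{G}, R:{C} ∪→ {C,G}; cost 1
[col 2] IK: children I:{G}, K:{T} ∪→ {G,T}; cost 1
[col 2] GIKRT: children GRT:{C,G}, IK:{G,T} ∩→ {G}; cost 0
[col 2] NS: children N:{G}, S:{G} ∩→ {G}; cost 0
[col 2] GIKNRST: children GIKRT:{G}, NS:{G} ∩→ {G}; cost 0
per-site changes: [4, 3, 2]; total = 9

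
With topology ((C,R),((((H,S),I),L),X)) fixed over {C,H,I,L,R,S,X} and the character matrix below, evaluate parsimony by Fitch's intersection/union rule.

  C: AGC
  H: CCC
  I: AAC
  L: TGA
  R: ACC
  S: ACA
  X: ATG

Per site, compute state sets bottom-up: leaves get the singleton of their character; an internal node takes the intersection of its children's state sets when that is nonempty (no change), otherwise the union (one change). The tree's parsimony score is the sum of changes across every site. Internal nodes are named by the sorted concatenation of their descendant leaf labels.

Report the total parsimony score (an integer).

CR@0: {A} ∩ {A} = {A} (intersection, +0)
HS@0: {C} ∪ {A} = {A,C} (union, +1)
HIS@0: {A,C} ∩ {A} = {A} (intersection, +0)
HILS@0: {A} ∪ {T} = {A,T} (union, +1)
HILSX@0: {A,T} ∩ {A} = {A} (intersection, +0)
CHILRSX@0: {A} ∩ {A} = {A} (intersection, +0)
CR@1: {G} ∪ {C} = {C,G} (union, +1)
HS@1: {C} ∩ {C} = {C} (intersection, +0)
HIS@1: {C} ∪ {A} = {A,C} (union, +1)
HILS@1: {A,C} ∪ {G} = {A,C,G} (union, +1)
HILSX@1: {A,C,G} ∪ {T} = {A,C,G,T} (union, +1)
CHILRSX@1: {C,G} ∩ {A,C,G,T} = {C,G} (intersection, +0)
CR@2: {C} ∩ {C} = {C} (intersection, +0)
HS@2: {C} ∪ {A} = {A,C} (union, +1)
HIS@2: {A,C} ∩ {C} = {C} (intersection, +0)
HILS@2: {C} ∪ {A} = {A,C} (union, +1)
HILSX@2: {A,C} ∪ {G} = {A,C,G} (union, +1)
CHILRSX@2: {C} ∩ {A,C,G} = {C} (intersection, +0)
per-site changes: [2, 4, 3]; total = 9

9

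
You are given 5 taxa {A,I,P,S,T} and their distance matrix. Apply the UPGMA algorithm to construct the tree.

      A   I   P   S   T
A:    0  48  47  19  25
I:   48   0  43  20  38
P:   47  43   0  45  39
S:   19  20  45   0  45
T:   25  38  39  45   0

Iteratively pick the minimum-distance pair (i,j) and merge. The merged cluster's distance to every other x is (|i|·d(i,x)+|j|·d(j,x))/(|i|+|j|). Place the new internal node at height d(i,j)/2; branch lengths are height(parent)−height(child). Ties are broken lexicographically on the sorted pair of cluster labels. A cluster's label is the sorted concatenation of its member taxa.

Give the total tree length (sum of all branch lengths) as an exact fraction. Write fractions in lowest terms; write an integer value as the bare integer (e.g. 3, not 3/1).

1. join A+S (d=19) ⇒ AS; edges |A|=19/2, |S|=19/2
  updated: d(AS,I)=34, d(AS,P)=46, d(AS,T)=35
2. join AS+I (d=34) ⇒ AIS; edges |AS|=15/2, |I|=17
  updated: d(AIS,P)=45, d(AIS,T)=36
3. join AIS+T (d=36) ⇒ AIST; edges |AIS|=1, |T|=18
  updated: d(AIST,P)=87/2
4. join AIST+P (d=87/2) ⇒ AIPST; edges |AIST|=15/4, |P|=87/4
final tree: ((((A:19/2,S:19/2):15/2,I:17):1,T:18):15/4,P:87/4)
total length: 88

88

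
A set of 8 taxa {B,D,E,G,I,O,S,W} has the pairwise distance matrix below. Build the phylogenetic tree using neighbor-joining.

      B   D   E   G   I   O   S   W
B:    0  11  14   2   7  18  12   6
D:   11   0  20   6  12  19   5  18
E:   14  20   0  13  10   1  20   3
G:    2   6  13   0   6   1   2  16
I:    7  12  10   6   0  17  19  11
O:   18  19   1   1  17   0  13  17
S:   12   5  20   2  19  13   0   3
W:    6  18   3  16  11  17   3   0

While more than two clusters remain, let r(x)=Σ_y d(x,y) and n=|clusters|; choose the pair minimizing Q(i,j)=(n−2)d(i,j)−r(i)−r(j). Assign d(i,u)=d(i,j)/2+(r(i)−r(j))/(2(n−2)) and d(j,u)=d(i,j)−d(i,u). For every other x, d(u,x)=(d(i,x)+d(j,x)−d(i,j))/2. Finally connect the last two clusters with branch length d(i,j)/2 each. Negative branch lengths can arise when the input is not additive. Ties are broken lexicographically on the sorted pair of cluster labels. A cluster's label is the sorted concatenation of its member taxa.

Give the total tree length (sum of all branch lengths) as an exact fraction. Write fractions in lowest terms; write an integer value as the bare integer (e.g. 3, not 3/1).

505/16

iteration 1: select E,O (d=1, Q=-161); attach at lengths (1/12, 11/12); label the merged cluster EO
  updated: d(B,EO)=31/2, d(D,EO)=19, d(EO,G)=13/2, d(EO,I)=13, d(EO,S)=16, d(EO,W)=19/2
iteration 2: select S,W (d=3, Q=-211/2); attach at lengths (17/20, 43/20); label the merged cluster SW
  updated: d(B,SW)=15/2, d(D,SW)=10, d(EO,SW)=45/4, d(G,SW)=15/2, d(I,SW)=27/2
iteration 3: select EO,SW (d=45/4, Q=-70); attach at lengths (121/16, 59/16); label the merged cluster EOSW
  updated: d(B,EOSW)=47/8, d(D,EOSW)=71/8, d(EOSW,G)=11/8, d(EOSW,I)=61/8
iteration 4: select B,I (d=7, Q=-75/2); attach at lengths (19/8, 37/8); label the merged cluster BI
  updated: d(BI,D)=8, d(BI,EOSW)=13/4, d(BI,G)=1/2
iteration 5: select BI,EOSW (d=13/4, Q=-75/4); attach at lengths (19/16, 33/16); label the merged cluster BEIOSW
  updated: d(BEIOSW,D)=109/16, d(BEIOSW,G)=-11/16
iteration 6: select BEIOSW,D (d=109/16, Q=-97/8); attach at lengths (1/16, 27/4); label the merged cluster BDEIOSW
  updated: d(BDEIOSW,G)=-3/4
iteration 7: select BDEIOSW,G (d=-3/4); attach at lengths (-3/8, -3/8); label the merged cluster BDEGIOSW
final tree: ((((B:19/8,I:37/8):19/16,((E:1/12,O:11/12):121/16,(S:17/20,W:43/20):59/16):33/16):1/16,D:27/4):-3/8,G:-3/8)
total length: 505/16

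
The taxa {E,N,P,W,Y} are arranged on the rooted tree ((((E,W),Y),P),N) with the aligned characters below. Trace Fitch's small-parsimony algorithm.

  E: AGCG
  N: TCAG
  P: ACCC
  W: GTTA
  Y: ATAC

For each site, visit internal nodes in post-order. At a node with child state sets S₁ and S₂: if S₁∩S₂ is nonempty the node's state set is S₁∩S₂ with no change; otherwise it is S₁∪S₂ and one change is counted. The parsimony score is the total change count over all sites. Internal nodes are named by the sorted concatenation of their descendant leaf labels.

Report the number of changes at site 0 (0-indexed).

site 0, node EW: E={A} ∪ W={G} → {A,G} (+1)
site 0, node EWY: EW={A,G} ∩ Y={A} → {A} (+0)
site 0, node EPWY: EWY={A} ∩ P={A} → {A} (+0)
site 0, node ENPWY: EPWY={A} ∪ N={T} → {A,T} (+1)
site 1, node EW: E={G} ∪ W={T} → {G,T} (+1)
site 1, node EWY: EW={G,T} ∩ Y={T} → {T} (+0)
site 1, node EPWY: EWY={T} ∪ P={C} → {C,T} (+1)
site 1, node ENPWY: EPWY={C,T} ∩ N={C} → {C} (+0)
site 2, node EW: E={C} ∪ W={T} → {C,T} (+1)
site 2, node EWY: EW={C,T} ∪ Y={A} → {A,C,T} (+1)
site 2, node EPWY: EWY={A,C,T} ∩ P={C} → {C} (+0)
site 2, node ENPWY: EPWY={C} ∪ N={A} → {A,C} (+1)
site 3, node EW: E={G} ∪ W={A} → {A,G} (+1)
site 3, node EWY: EW={A,G} ∪ Y={C} → {A,C,G} (+1)
site 3, node EPWY: EWY={A,C,G} ∩ P={C} → {C} (+0)
site 3, node ENPWY: EPWY={C} ∪ N={G} → {C,G} (+1)
per-site changes: [2, 2, 3, 3]; total = 10

2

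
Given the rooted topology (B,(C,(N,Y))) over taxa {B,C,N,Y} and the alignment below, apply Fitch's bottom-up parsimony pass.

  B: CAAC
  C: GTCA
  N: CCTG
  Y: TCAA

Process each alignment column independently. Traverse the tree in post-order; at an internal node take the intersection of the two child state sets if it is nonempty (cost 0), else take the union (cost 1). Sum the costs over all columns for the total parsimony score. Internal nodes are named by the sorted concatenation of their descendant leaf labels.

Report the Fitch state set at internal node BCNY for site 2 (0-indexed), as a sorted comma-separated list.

A

site 0, node NY: N={C} ∪ Y={T} → {C,T} (+1)
site 0, node CNY: C={G} ∪ NY={C,T} → {C,G,T} (+1)
site 0, node BCNY: B={C} ∩ CNY={C,G,T} → {C} (+0)
site 1, node NY: N={C} ∩ Y={C} → {C} (+0)
site 1, node CNY: C={T} ∪ NY={C} → {C,T} (+1)
site 1, node BCNY: B={A} ∪ CNY={C,T} → {A,C,T} (+1)
site 2, node NY: N={T} ∪ Y={A} → {A,T} (+1)
site 2, node CNY: C={C} ∪ NY={A,T} → {A,C,T} (+1)
site 2, node BCNY: B={A} ∩ CNY={A,C,T} → {A} (+0)
site 3, node NY: N={G} ∪ Y={A} → {A,G} (+1)
site 3, node CNY: C={A} ∩ NY={A,G} → {A} (+0)
site 3, node BCNY: B={C} ∪ CNY={A} → {A,C} (+1)
per-site changes: [2, 2, 2, 2]; total = 8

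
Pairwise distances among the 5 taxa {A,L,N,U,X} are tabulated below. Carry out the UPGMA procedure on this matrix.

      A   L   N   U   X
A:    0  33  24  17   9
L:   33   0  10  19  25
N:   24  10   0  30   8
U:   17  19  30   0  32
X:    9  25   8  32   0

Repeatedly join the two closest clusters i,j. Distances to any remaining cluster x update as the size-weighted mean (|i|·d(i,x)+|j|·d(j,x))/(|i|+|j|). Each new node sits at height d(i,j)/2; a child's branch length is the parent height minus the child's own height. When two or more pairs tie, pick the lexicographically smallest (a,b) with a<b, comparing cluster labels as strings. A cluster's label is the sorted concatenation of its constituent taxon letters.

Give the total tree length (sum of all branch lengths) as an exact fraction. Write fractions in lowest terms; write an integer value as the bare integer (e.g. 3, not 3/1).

185/4

iteration 1: select N,X (d=8); attach at lengths (4, 4); label the merged cluster NX
  updated: d(A,NX)=33/2, d(L,NX)=35/2, d(NX,U)=31
iteration 2: select A,NX (d=33/2); attach at lengths (33/4, 17/4); label the merged cluster ANX
  updated: d(ANX,L)=68/3, d(ANX,U)=79/3
iteration 3: select L,U (d=19); attach at lengths (19/2, 19/2); label the merged cluster LU
  updated: d(ANX,LU)=49/2
iteration 4: select ANX,LU (d=49/2); attach at lengths (4, 11/4); label the merged cluster ALNUX
final tree: ((A:33/4,(N:4,X:4):17/4):4,(L:19/2,U:19/2):11/4)
total length: 185/4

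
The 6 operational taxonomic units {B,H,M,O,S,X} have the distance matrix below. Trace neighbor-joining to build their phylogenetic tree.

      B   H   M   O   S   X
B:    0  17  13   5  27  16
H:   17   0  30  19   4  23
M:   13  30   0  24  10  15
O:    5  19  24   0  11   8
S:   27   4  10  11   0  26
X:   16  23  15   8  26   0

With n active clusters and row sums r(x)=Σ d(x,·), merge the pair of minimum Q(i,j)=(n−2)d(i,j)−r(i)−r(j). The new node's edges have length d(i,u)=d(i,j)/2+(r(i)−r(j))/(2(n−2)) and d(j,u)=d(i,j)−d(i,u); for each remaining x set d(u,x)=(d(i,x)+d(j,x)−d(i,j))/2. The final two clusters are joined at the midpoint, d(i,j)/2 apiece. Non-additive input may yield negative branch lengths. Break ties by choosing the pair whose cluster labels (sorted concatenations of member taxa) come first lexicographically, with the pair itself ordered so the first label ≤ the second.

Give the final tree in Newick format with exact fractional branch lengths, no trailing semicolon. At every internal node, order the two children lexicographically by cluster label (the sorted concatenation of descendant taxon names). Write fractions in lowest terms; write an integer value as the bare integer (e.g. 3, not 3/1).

1. join H+S (d=4, Q=-155) ⇒ HS; edges |H|=31/8, |S|=1/8
  updated: d(B,HS)=20, d(HS,M)=18, d(HS,O)=13, d(HS,X)=45/2
2. join HS+M (d=18, Q=-179/2) ⇒ HMS; edges |HS|=115/12, |M|=101/12
  updated: d(B,HMS)=15/2, d(HMS,O)=19/2, d(HMS,X)=39/4
3. join B+O (d=5, Q=-41) ⇒ BO; edges |B|=4, |O|=1
  updated: d(BO,HMS)=6, d(BO,X)=19/2
4. join BO+HMS (d=6, Q=-101/4) ⇒ BHMOS; edges |BO|=23/8, |HMS|=25/8
  updated: d(BHMOS,X)=53/8
5. join BHMOS+X (d=53/8) ⇒ BHMOSX; edges |BHMOS|=53/16, |X|=53/16
final tree: (((B:4,O:1):23/8,((H:31/8,S:1/8):115/12,M:101/12):25/8):53/16,X:53/16)
total length: 317/8

(((B:4,O:1):23/8,((H:31/8,S:1/8):115/12,M:101/12):25/8):53/16,X:53/16)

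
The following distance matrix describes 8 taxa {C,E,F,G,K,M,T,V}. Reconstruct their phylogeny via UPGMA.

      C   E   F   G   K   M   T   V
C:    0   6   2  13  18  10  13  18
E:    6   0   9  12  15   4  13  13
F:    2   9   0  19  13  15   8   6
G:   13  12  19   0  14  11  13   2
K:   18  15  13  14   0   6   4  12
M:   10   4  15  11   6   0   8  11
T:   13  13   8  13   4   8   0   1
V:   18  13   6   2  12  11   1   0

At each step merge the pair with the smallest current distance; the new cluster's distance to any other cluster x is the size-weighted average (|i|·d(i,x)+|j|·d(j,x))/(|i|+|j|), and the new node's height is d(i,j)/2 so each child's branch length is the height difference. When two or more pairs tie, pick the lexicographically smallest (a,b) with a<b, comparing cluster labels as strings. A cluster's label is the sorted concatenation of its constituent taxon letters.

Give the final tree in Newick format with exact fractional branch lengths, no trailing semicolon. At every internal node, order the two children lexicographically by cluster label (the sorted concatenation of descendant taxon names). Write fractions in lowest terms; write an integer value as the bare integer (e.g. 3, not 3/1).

(((C:1,F:1):4,(E:2,M:2):3):37/32,((G:15/4,(T:1/2,V:1/2):13/4):5/4,K:5):37/32)

1. join T+V (d=1) ⇒ TV; edges |T|=1/2, |V|=1/2
  updated: d(C,TV)=31/2, d(E,TV)=13, d(F,TV)=7, d(G,TV)=15/2, d(K,TV)=8, d(M,TV)=19/2
2. join C+F (d=2) ⇒ CF; edges |C|=1, |F|=1
  updated: d(CF,E)=15/2, d(CF,G)=16, d(CF,K)=31/2, d(CF,M)=25/2, d(CF,TV)=45/4
3. join E+M (d=4) ⇒ EM; edges |E|=2, |M|=2
  updated: d(CF,EM)=10, d(EM,G)=23/2, d(EM,K)=21/2, d(EM,TV)=45/4
4. join G+TV (d=15/2) ⇒ GTV; edges |G|=15/4, |TV|=13/4
  updated: d(CF,GTV)=77/6, d(EM,GTV)=34/3, d(GTV,K)=10
5. join CF+EM (d=10) ⇒ CEFM; edges |CF|=4, |EM|=3
  updated: d(CEFM,GTV)=145/12, d(CEFM,K)=13
6. join GTV+K (d=10) ⇒ GKTV; edges |GTV|=5/4, |K|=5
  updated: d(CEFM,GKTV)=197/16
7. join CEFM+GKTV (d=197/16) ⇒ CEFGKMTV; edges |CEFM|=37/32, |GKTV|=37/32
final tree: (((C:1,F:1):4,(E:2,M:2):3):37/32,((G:15/4,(T:1/2,V:1/2):13/4):5/4,K:5):37/32)
total length: 473/16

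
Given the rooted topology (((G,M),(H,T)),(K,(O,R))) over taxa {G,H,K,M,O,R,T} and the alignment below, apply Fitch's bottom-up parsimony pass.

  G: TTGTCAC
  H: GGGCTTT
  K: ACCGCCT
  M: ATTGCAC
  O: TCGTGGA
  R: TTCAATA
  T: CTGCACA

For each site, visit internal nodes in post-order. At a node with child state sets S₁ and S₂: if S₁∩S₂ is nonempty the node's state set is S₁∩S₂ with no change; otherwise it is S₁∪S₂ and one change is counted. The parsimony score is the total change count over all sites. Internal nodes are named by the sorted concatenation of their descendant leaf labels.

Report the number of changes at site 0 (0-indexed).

GM@0: {T} ∪ {A} = {A,T} (union, +1)
HT@0: {G} ∪ {C} = {C,G} (union, +1)
GHMT@0: {A,T} ∪ {C,G} = {A,C,G,T} (union, +1)
OR@0: {T} ∩ {T} = {T} (intersection, +0)
KOR@0: {A} ∪ {T} = {A,T} (union, +1)
GHKMORT@0: {A,C,G,T} ∩ {A,T} = {A,T} (intersection, +0)
GM@1: {T} ∩ {T} = {T} (intersection, +0)
HT@1: {G} ∪ {T} = {G,T} (union, +1)
GHMT@1: {T} ∩ {G,T} = {T} (intersection, +0)
OR@1: {C} ∪ {T} = {C,T} (union, +1)
KOR@1: {C} ∩ {C,T} = {C} (intersection, +0)
GHKMORT@1: {T} ∪ {C} = {C,T} (union, +1)
GM@2: {G} ∪ {T} = {G,T} (union, +1)
HT@2: {G} ∩ {G} = {G} (intersection, +0)
GHMT@2: {G,T} ∩ {G} = {G} (intersection, +0)
OR@2: {G} ∪ {C} = {C,G} (union, +1)
KOR@2: {C} ∩ {C,G} = {C} (intersection, +0)
GHKMORT@2: {G} ∪ {C} = {C,G} (union, +1)
GM@3: {T} ∪ {G} = {G,T} (union, +1)
HT@3: {C} ∩ {C} = {C} (intersection, +0)
GHMT@3: {G,T} ∪ {C} = {C,G,T} (union, +1)
OR@3: {T} ∪ {A} = {A,T} (union, +1)
KOR@3: {G} ∪ {A,T} = {A,G,T} (union, +1)
GHKMORT@3: {C,G,T} ∩ {A,G,T} = {G,T} (intersection, +0)
GM@4: {C} ∩ {C} = {C} (intersection, +0)
HT@4: {T} ∪ {A} = {A,T} (union, +1)
GHMT@4: {C} ∪ {A,T} = {A,C,T} (union, +1)
OR@4: {G} ∪ {A} = {A,G} (union, +1)
KOR@4: {C} ∪ {A,G} = {A,C,G} (union, +1)
GHKMORT@4: {A,C,T} ∩ {A,C,G} = {A,C} (intersection, +0)
GM@5: {A} ∩ {A} = {A} (intersection, +0)
HT@5: {T} ∪ {C} = {C,T} (union, +1)
GHMT@5: {A} ∪ {C,T} = {A,C,T} (union, +1)
OR@5: {G} ∪ {T} = {G,T} (union, +1)
KOR@5: {C} ∪ {G,T} = {C,G,T} (union, +1)
GHKMORT@5: {A,C,T} ∩ {C,G,T} = {C,T} (intersection, +0)
GM@6: {C} ∩ {C} = {C} (intersection, +0)
HT@6: {T} ∪ {A} = {A,T} (union, +1)
GHMT@6: {C} ∪ {A,T} = {A,C,T} (union, +1)
OR@6: {A} ∩ {A} = {A} (intersection, +0)
KOR@6: {T} ∪ {A} = {A,T} (union, +1)
GHKMORT@6: {A,C,T} ∩ {A,T} = {A,T} (intersection, +0)
per-site changes: [4, 3, 3, 4, 4, 4, 3]; total = 25

4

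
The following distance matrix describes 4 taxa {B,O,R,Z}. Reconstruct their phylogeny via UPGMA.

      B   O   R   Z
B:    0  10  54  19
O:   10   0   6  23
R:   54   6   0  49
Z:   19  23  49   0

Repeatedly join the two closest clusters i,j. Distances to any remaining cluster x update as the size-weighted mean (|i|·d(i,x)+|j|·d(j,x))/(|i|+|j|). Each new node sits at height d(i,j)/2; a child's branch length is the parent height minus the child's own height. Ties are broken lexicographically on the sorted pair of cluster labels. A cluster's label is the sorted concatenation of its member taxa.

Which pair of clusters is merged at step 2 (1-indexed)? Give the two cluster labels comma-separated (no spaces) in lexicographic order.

B,Z

1. join O+R (d=6) ⇒ OR; edges |O|=3, |R|=3
  updated: d(B,OR)=32, d(OR,Z)=36
2. join B+Z (d=19) ⇒ BZ; edges |B|=19/2, |Z|=19/2
  updated: d(BZ,OR)=34
3. join BZ+OR (d=34) ⇒ BORZ; edges |BZ|=15/2, |OR|=14
final tree: ((B:19/2,Z:19/2):15/2,(O:3,R:3):14)
total length: 93/2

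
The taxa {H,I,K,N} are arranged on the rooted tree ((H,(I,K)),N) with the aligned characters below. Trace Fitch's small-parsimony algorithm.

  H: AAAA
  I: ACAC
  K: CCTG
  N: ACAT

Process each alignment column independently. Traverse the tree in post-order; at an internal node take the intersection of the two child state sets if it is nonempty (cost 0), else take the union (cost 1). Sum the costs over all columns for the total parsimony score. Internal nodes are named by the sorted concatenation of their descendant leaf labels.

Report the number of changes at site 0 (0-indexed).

1

site 0, node IK: I={A} ∪ K={C} → {A,C} (+1)
site 0, node HIK: H={A} ∩ IK={A,C} → {A} (+0)
site 0, node HIKN: HIK={A} ∩ N={A} → {A} (+0)
site 1, node IK: I={C} ∩ K={C} → {C} (+0)
site 1, node HIK: H={A} ∪ IK={C} → {A,C} (+1)
site 1, node HIKN: HIK={A,C} ∩ N={C} → {C} (+0)
site 2, node IK: I={A} ∪ K={T} → {A,T} (+1)
site 2, node HIK: H={A} ∩ IK={A,T} → {A} (+0)
site 2, node HIKN: HIK={A} ∩ N={A} → {A} (+0)
site 3, node IK: I={C} ∪ K={G} → {C,G} (+1)
site 3, node HIK: H={A} ∪ IK={C,G} → {A,C,G} (+1)
site 3, node HIKN: HIK={A,C,G} ∪ N={T} → {A,C,G,T} (+1)
per-site changes: [1, 1, 1, 3]; total = 6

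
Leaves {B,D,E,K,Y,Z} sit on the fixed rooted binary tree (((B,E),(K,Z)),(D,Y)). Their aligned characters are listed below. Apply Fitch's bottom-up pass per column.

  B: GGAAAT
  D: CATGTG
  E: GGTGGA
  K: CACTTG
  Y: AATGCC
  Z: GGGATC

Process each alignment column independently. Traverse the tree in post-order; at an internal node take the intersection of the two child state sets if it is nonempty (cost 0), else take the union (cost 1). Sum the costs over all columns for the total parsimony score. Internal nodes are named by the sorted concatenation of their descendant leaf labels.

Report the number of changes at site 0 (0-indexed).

3

site 0, node BE: B={G} ∩ E={G} → {G} (+0)
site 0, node KZ: K={C} ∪ Z={G} → {C,G} (+1)
site 0, node BEKZ: BE={G} ∩ KZ={C,G} → {G} (+0)
site 0, node DY: D={C} ∪ Y={A} → {A,C} (+1)
site 0, node BDEKYZ: BEKZ={G} ∪ DY={A,C} → {A,C,G} (+1)
site 1, node BE: B={G} ∩ E={G} → {G} (+0)
site 1, node KZ: K={A} ∪ Z={G} → {A,G} (+1)
site 1, node BEKZ: BE={G} ∩ KZ={A,G} → {G} (+0)
site 1, node DY: D={A} ∩ Y={A} → {A} (+0)
site 1, node BDEKYZ: BEKZ={G} ∪ DY={A} → {A,G} (+1)
site 2, node BE: B={A} ∪ E={T} → {A,T} (+1)
site 2, node KZ: K={C} ∪ Z={G} → {C,G} (+1)
site 2, node BEKZ: BE={A,T} ∪ KZ={C,G} → {A,C,G,T} (+1)
site 2, node DY: D={T} ∩ Y={T} → {T} (+0)
site 2, node BDEKYZ: BEKZ={A,C,G,T} ∩ DY={T} → {T} (+0)
site 3, node BE: B={A} ∪ E={G} → {A,G} (+1)
site 3, node KZ: K={T} ∪ Z={A} → {A,T} (+1)
site 3, node BEKZ: BE={A,G} ∩ KZ={A,T} → {A} (+0)
site 3, node DY: D={G} ∩ Y={G} → {G} (+0)
site 3, node BDEKYZ: BEKZ={A} ∪ DY={G} → {A,G} (+1)
site 4, node BE: B={A} ∪ E={G} → {A,G} (+1)
site 4, node KZ: K={T} ∩ Z={T} → {T} (+0)
site 4, node BEKZ: BE={A,G} ∪ KZ={T} → {A,G,T} (+1)
site 4, node DY: D={T} ∪ Y={C} → {C,T} (+1)
site 4, node BDEKYZ: BEKZ={A,G,T} ∩ DY={C,T} → {T} (+0)
site 5, node BE: B={T} ∪ E={A} → {A,T} (+1)
site 5, node KZ: K={G} ∪ Z={C} → {C,G} (+1)
site 5, node BEKZ: BE={A,T} ∪ KZ={C,G} → {A,C,G,T} (+1)
site 5, node DY: D={G} ∪ Y={C} → {C,G} (+1)
site 5, node BDEKYZ: BEKZ={A,C,G,T} ∩ DY={C,G} → {C,G} (+0)
per-site changes: [3, 2, 3, 3, 3, 4]; total = 18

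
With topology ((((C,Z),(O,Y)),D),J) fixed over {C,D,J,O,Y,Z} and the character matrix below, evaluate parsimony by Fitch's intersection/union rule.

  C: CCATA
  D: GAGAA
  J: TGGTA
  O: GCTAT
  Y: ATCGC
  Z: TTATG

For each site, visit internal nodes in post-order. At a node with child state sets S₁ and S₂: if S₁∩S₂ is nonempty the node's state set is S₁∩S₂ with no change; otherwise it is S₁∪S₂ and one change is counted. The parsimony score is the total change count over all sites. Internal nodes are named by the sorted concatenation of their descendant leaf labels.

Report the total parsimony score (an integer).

[col 0] CZ: children C:{C}, Z:{T} ∪→ {C,T}; cost 1
[col 0] OY: children O:{G}, Y:{A} ∪→ {A,G}; cost 1
[col 0] COYZ: children CZ:{C,T}, OY:{A,G} ∪→ {A,C,G,T}; cost 1
[col 0] CDOYZ: children COYZ:{A,C,G,T}, D:{G} ∩→ {G}; cost 0
[col 0] CDJOYZ: children CDOYZ:{G}, J:{T} ∪→ {G,T}; cost 1
[col 1] CZ: children C:{C}, Z:{T} ∪→ {C,T}; cost 1
[col 1] OY: children O:{C}, Y:{T} ∪→ {C,T}; cost 1
[col 1] COYZ: children CZ:{C,T}, OY:{C,T} ∩→ {C,T}; cost 0
[col 1] CDOYZ: children COYZ:{C,T}, D:{A} ∪→ {A,C,T}; cost 1
[col 1] CDJOYZ: children CDOYZ:{A,C,T}, J:{G} ∪→ {A,C,G,T}; cost 1
[col 2] CZ: children C:{A}, Z:{A} ∩→ {A}; cost 0
[col 2] OY: children O:{T}, Y:{C} ∪→ {C,T}; cost 1
[col 2] COYZ: children CZ:{A}, OY:{C,T} ∪→ {A,C,T}; cost 1
[col 2] CDOYZ: children COYZ:{A,C,T}, D:{G} ∪→ {A,C,G,T}; cost 1
[col 2] CDJOYZ: children CDOYZ:{A,C,G,T}, J:{G} ∩→ {G}; cost 0
[col 3] CZ: children C:{T}, Z:{T} ∩→ {T}; cost 0
[col 3] OY: children O:{A}, Y:{G} ∪→ {A,G}; cost 1
[col 3] COYZ: children CZ:{T}, OY:{A,G} ∪→ {A,G,T}; cost 1
[col 3] CDOYZ: children COYZ:{A,G,T}, D:{A} ∩→ {A}; cost 0
[col 3] CDJOYZ: children CDOYZ:{A}, J:{T} ∪→ {A,T}; cost 1
[col 4] CZ: children C:{A}, Z:{G} ∪→ {A,G}; cost 1
[col 4] OY: children O:{T}, Y:{C} ∪→ {C,T}; cost 1
[col 4] COYZ: children CZ:{A,G}, OY:{C,T} ∪→ {A,C,G,T}; cost 1
[col 4] CDOYZ: children COYZ:{A,C,G,T}, D:{A} ∩→ {A}; cost 0
[col 4] CDJOYZ: children CDOYZ:{A}, J:{A} ∩→ {A}; cost 0
per-site changes: [4, 4, 3, 3, 3]; total = 17

17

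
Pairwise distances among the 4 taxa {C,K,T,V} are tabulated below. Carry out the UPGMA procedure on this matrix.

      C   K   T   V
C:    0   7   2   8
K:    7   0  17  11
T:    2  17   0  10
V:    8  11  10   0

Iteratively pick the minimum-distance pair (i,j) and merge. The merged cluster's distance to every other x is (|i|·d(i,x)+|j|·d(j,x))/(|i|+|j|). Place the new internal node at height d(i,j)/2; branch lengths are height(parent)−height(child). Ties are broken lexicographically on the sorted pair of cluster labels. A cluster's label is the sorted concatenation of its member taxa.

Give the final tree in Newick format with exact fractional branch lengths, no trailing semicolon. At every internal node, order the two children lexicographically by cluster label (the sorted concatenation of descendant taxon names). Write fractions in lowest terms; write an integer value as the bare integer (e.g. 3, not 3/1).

1. join C+T (d=2) ⇒ CT; edges |C|=1, |T|=1
  updated: d(CT,K)=12, d(CT,V)=9
2. join CT+V (d=9) ⇒ CTV; edges |CT|=7/2, |V|=9/2
  updated: d(CTV,K)=35/3
3. join CTV+K (d=35/3) ⇒ CKTV; edges |CTV|=4/3, |K|=35/6
final tree: (((C:1,T:1):7/2,V:9/2):4/3,K:35/6)
total length: 103/6

(((C:1,T:1):7/2,V:9/2):4/3,K:35/6)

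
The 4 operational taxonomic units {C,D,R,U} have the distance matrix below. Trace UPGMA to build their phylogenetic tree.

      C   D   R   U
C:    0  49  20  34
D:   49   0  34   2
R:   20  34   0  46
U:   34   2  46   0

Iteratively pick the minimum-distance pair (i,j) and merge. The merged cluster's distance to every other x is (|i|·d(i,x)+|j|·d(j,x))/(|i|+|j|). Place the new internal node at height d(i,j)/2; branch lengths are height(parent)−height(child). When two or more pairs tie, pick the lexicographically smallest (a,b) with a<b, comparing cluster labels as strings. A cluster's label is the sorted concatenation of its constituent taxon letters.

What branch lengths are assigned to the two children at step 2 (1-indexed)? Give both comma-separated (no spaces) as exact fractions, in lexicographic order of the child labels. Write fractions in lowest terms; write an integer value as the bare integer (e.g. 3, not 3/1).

10,10

step 1: merge (D,U) at d=2; branch lengths D→1, U→1; new cluster DU
  updated: d(C,DU)=83/2, d(DU,R)=40
step 2: merge (C,R) at d=20; branch lengths C→10, R→10; new cluster CR
  updated: d(CR,DU)=163/4
step 3: merge (CR,DU) at d=163/4; branch lengths CR→83/8, DU→155/8; new cluster CDRU
final tree: ((C:10,R:10):83/8,(D:1,U:1):155/8)
total length: 207/4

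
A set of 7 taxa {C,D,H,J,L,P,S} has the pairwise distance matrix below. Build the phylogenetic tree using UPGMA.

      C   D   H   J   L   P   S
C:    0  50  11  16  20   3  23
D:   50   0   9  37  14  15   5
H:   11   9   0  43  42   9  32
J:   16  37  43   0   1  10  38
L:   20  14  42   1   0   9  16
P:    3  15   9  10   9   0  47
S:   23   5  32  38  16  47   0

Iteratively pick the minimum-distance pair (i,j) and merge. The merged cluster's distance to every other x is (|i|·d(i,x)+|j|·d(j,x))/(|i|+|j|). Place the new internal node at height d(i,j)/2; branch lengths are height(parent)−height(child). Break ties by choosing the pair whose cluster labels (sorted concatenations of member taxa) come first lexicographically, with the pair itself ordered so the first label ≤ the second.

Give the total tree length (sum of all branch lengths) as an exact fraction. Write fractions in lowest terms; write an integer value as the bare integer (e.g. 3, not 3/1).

iteration 1: select J,L (d=1); attach at lengths (1/2, 1/2); label the merged cluster JL
  updated: d(C,JL)=18, d(D,JL)=51/2, d(H,JL)=85/2, d(JL,P)=19/2, d(JL,S)=27
iteration 2: select C,P (d=3); attach at lengths (3/2, 3/2); label the merged cluster CP
  updated: d(CP,D)=65/2, d(CP,H)=10, d(CP,JL)=55/4, d(CP,S)=35
iteration 3: select D,S (d=5); attach at lengths (5/2, 5/2); label the merged cluster DS
  updated: d(CP,DS)=135/4, d(DS,H)=41/2, d(DS,JL)=105/4
iteration 4: select CP,H (d=10); attach at lengths (7/2, 5); label the merged cluster CHP
  updated: d(CHP,DS)=88/3, d(CHP,JL)=70/3
iteration 5: select CHP,JL (d=70/3); attach at lengths (20/3, 67/6); label the merged cluster CHJLP
  updated: d(CHJLP,DS)=281/10
iteration 6: select CHJLP,DS (d=281/10); attach at lengths (143/60, 231/20); label the merged cluster CDHJLPS
final tree: ((((C:3/2,P:3/2):7/2,H:5):20/3,(J:1/2,L:1/2):67/6):143/60,(D:5/2,S:5/2):231/20)
total length: 739/15

739/15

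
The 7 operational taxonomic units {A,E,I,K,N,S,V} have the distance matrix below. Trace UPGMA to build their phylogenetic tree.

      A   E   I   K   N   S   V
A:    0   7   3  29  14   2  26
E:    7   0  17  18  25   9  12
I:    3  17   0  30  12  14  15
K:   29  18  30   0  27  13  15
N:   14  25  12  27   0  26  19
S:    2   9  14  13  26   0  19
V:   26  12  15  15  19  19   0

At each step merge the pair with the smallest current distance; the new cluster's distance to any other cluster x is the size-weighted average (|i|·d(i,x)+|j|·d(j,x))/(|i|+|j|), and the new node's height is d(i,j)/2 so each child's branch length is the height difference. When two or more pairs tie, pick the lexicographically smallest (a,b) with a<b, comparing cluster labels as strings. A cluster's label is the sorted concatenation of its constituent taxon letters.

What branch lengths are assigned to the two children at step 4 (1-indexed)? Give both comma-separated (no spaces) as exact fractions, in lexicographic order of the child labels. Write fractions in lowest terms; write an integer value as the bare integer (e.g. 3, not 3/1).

15/2,15/2

1. join A+S (d=2) ⇒ AS; edges |A|=1, |S|=1
  updated: d(AS,E)=8, d(AS,I)=17/2, d(AS,K)=21, d(AS,N)=20, d(AS,V)=45/2
2. join AS+E (d=8) ⇒ AES; edges |AS|=3, |E|=4
  updated: d(AES,I)=34/3, d(AES,K)=20, d(AES,N)=65/3, d(AES,V)=19
3. join AES+I (d=34/3) ⇒ AEIS; edges |AES|=5/3, |I|=17/3
  updated: d(AEIS,K)=45/2, d(AEIS,N)=77/4, d(AEIS,V)=18
4. join K+V (d=15) ⇒ KV; edges |K|=15/2, |V|=15/2
  updated: d(AEIS,KV)=81/4, d(KV,N)=23
5. join AEIS+N (d=77/4) ⇒ AEINS; edges |AEIS|=95/24, |N|=77/8
  updated: d(AEINS,KV)=104/5
6. join AEINS+KV (d=104/5) ⇒ AEIKNSV; edges |AEINS|=31/40, |KV|=29/10
final tree: (((((A:1,S:1):3,E:4):5/3,I:17/3):95/24,N:77/8):31/40,(K:15/2,V:15/2):29/10)
total length: 5831/120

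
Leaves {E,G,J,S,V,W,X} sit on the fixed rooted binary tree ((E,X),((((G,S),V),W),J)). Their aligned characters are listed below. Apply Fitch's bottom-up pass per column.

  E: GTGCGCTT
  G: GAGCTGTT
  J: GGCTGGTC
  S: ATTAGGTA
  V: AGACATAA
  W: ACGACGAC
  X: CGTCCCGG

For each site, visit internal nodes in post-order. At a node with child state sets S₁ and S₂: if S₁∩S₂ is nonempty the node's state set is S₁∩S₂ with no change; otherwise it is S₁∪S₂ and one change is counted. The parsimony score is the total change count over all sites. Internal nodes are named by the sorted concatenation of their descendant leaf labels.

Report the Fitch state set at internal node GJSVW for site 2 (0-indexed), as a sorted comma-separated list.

C,G

EX@0: {G} ∪ {C} = {C,G} (union, +1)
GS@0: {G} ∪ {A} = {A,G} (union, +1)
GSV@0: {A,G} ∩ {A} = {A} (intersection, +0)
GSVW@0: {A} ∩ {A} = {A} (intersection, +0)
GJSVW@0: {A} ∪ {G} = {A,G} (union, +1)
EGJSVWX@0: {C,G} ∩ {A,G} = {G} (intersection, +0)
EX@1: {T} ∪ {G} = {G,T} (union, +1)
GS@1: {A} ∪ {T} = {A,T} (union, +1)
GSV@1: {A,T} ∪ {G} = {A,G,T} (union, +1)
GSVW@1: {A,G,T} ∪ {C} = {A,C,G,T} (union, +1)
GJSVW@1: {A,C,G,T} ∩ {G} = {G} (intersection, +0)
EGJSVWX@1: {G,T} ∩ {G} = {G} (intersection, +0)
EX@2: {G} ∪ {T} = {G,T} (union, +1)
GS@2: {G} ∪ {T} = {G,T} (union, +1)
GSV@2: {G,T} ∪ {A} = {A,G,T} (union, +1)
GSVW@2: {A,G,T} ∩ {G} = {G} (intersection, +0)
GJSVW@2: {G} ∪ {C} = {C,G} (union, +1)
EGJSVWX@2: {G,T} ∩ {C,G} = {G} (intersection, +0)
EX@3: {C} ∩ {C} = {C} (intersection, +0)
GS@3: {C} ∪ {A} = {A,C} (union, +1)
GSV@3: {A,C} ∩ {C} = {C} (intersection, +0)
GSVW@3: {C} ∪ {A} = {A,C} (union, +1)
GJSVW@3: {A,C} ∪ {T} = {A,C,T} (union, +1)
EGJSVWX@3: {C} ∩ {A,C,T} = {C} (intersection, +0)
EX@4: {G} ∪ {C} = {C,G} (union, +1)
GS@4: {T} ∪ {G} = {G,T} (union, +1)
GSV@4: {G,T} ∪ {A} = {A,G,T} (union, +1)
GSVW@4: {A,G,T} ∪ {C} = {A,C,G,T} (union, +1)
GJSVW@4: {A,C,G,T} ∩ {G} = {G} (intersection, +0)
EGJSVWX@4: {C,G} ∩ {G} = {G} (intersection, +0)
EX@5: {C} ∩ {C} = {C} (intersection, +0)
GS@5: {G} ∩ {G} = {G} (intersection, +0)
GSV@5: {G} ∪ {T} = {G,T} (union, +1)
GSVW@5: {G,T} ∩ {G} = {G} (intersection, +0)
GJSVW@5: {G} ∩ {G} = {G} (intersection, +0)
EGJSVWX@5: {C} ∪ {G} = {C,G} (union, +1)
EX@6: {T} ∪ {G} = {G,T} (union, +1)
GS@6: {T} ∩ {T} = {T} (intersection, +0)
GSV@6: {T} ∪ {A} = {A,T} (union, +1)
GSVW@6: {A,T} ∩ {A} = {A} (intersection, +0)
GJSVW@6: {A} ∪ {T} = {A,T} (union, +1)
EGJSVWX@6: {G,T} ∩ {A,T} = {T} (intersection, +0)
EX@7: {T} ∪ {G} = {G,T} (union, +1)
GS@7: {T} ∪ {A} = {A,T} (union, +1)
GSV@7: {A,T} ∩ {A} = {A} (intersection, +0)
GSVW@7: {A} ∪ {C} = {A,C} (union, +1)
GJSVW@7: {A,C} ∩ {C} = {C} (intersection, +0)
EGJSVWX@7: {G,T} ∪ {C} = {C,G,T} (union, +1)
per-site changes: [3, 4, 4, 3, 4, 2, 3, 4]; total = 27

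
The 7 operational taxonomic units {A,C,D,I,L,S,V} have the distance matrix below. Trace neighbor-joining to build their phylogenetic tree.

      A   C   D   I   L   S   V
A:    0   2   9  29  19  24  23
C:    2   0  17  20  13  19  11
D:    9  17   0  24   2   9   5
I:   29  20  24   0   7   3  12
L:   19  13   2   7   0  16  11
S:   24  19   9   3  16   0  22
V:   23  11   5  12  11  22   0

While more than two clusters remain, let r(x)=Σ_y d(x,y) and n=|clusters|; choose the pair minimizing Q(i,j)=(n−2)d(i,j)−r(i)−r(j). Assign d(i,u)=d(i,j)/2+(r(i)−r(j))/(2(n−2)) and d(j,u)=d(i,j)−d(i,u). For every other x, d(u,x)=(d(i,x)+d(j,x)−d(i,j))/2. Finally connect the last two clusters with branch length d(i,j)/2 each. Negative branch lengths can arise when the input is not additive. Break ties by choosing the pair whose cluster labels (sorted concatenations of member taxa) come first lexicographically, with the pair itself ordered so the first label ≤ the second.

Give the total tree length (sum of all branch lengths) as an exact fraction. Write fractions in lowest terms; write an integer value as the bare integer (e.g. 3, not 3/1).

step 1: merge (A,C) at d=2, Q=-178; branch lengths A→17/5, C→-7/5; new cluster AC
  updated: d(AC,D)=12, d(AC,I)=47/2, d(AC,L)=15, d(AC,S)=41/2, d(AC,V)=16
step 2: merge (I,S) at d=3, Q=-128; branch lengths I→11/8, S→13/8; new cluster IS
  updated: d(AC,IS)=41/2, d(D,IS)=15, d(IS,L)=10, d(IS,V)=31/2
step 3: merge (IS,L) at d=10, Q=-69; branch lengths IS→53/6, L→7/6; new cluster ILS
  updated: d(AC,ILS)=51/4, d(D,ILS)=7/2, d(ILS,V)=33/4
step 4: merge (AC,ILS) at d=51/4, Q=-159/4; branch lengths AC→167/16, ILS→37/16; new cluster ACILS
  updated: d(ACILS,D)=11/8, d(ACILS,V)=23/4
step 5: merge (ACILS,D) at d=11/8, Q=-97/8; branch lengths ACILS→17/16, D→5/16; new cluster ACDILS
  updated: d(ACDILS,V)=75/16
step 6: merge (ACDILS,V) at d=75/16; branch lengths ACDILS→75/32, V→75/32; new cluster ACDILSV
final tree: ((((A:17/5,C:-7/5):167/16,((I:11/8,S:13/8):53/6,L:7/6):37/16):17/16,D:5/16):75/32,V:75/32)
total length: 541/16

541/16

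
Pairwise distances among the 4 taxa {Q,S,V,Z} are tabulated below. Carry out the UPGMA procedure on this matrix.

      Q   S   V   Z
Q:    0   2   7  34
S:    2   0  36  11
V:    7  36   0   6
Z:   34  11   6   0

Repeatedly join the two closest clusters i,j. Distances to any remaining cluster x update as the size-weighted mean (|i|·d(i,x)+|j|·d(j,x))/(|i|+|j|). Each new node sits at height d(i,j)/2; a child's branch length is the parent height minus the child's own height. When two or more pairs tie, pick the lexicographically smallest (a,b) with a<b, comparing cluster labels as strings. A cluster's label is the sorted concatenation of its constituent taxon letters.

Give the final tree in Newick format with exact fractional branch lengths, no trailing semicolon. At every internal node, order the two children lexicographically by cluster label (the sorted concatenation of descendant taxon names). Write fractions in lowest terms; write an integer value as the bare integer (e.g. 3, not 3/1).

((Q:1,S:1):10,(V:3,Z:3):8)

1. join Q+S (d=2) ⇒ QS; edges |Q|=1, |S|=1
  updated: d(QS,V)=43/2, d(QS,Z)=45/2
2. join V+Z (d=6) ⇒ VZ; edges |V|=3, |Z|=3
  updated: d(QS,VZ)=22
3. join QS+VZ (d=22) ⇒ QSVZ; edges |QS|=10, |VZ|=8
final tree: ((Q:1,S:1):10,(V:3,Z:3):8)
total length: 26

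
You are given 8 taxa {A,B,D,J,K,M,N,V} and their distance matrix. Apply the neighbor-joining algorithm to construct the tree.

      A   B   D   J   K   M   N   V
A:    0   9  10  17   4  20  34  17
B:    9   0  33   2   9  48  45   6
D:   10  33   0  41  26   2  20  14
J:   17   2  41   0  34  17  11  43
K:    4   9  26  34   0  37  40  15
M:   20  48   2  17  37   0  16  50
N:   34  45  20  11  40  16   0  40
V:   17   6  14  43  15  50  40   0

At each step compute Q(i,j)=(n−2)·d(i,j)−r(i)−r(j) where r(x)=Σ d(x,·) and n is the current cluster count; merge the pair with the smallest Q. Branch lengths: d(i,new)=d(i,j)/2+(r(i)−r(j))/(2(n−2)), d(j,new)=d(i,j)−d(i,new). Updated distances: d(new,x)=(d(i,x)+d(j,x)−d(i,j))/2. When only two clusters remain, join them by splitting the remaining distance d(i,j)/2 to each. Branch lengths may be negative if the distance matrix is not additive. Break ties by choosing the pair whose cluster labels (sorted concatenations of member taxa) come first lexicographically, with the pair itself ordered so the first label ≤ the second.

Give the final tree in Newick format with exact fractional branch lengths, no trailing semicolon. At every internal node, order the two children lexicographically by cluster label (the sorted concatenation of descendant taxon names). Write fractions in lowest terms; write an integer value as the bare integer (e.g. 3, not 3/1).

((((A:-49/24,((D:-8/3,M:14/3):155/16,(J:3/10,N:107/10):117/16):253/24):169/32,K:119/32):169/32,B:-3/32):195/64,V:195/64)

1. join D+M (d=2, Q=-324) ⇒ DM; edges |D|=-8/3, |M|=14/3
  updated: d(A,DM)=14, d(B,DM)=79/2, d(DM,J)=28, d(DM,K)=61/2, d(DM,N)=17, d(DM,V)=31
2. join J+N (d=11, Q=-267) ⇒ JN; edges |J|=3/10, |N|=107/10
  updated: d(A,JN)=20, d(B,JN)=18, d(DM,JN)=17, d(JN,K)=63/2, d(JN,V)=36
3. join DM+JN (d=17, Q=-373/2) ⇒ DJMN; edges |DM|=155/16, |JN|=117/16
  updated: d(A,DJMN)=17/2, d(B,DJMN)=81/4, d(DJMN,K)=45/2, d(DJMN,V)=25
4. join A+DJMN (d=17/2, Q=-357/4) ⇒ ADJMN; edges |A|=-49/24, |DJMN|=253/24
  updated: d(ADJMN,B)=83/8, d(ADJMN,K)=9, d(ADJMN,V)=67/4
5. join ADJMN+K (d=9, Q=-409/8) ⇒ ADJKMN; edges |ADJMN|=169/32, |K|=119/32
  updated: d(ADJKMN,B)=83/16, d(ADJKMN,V)=91/8
6. join ADJKMN+B (d=83/16, Q=-361/16) ⇒ ABDJKMN; edges |ADJKMN|=169/32, |B|=-3/32
  updated: d(ABDJKMN,V)=195/32
7. join ABDJKMN+V (d=195/32) ⇒ ABDJKMNV; edges |ABDJKMN|=195/64, |V|=195/64
final tree: ((((A:-49/24,((D:-8/3,M:14/3):155/16,(J:3/10,N:107/10):117/16):253/24):169/32,K:119/32):169/32,B:-3/32):195/64,V:195/64)
total length: 1881/32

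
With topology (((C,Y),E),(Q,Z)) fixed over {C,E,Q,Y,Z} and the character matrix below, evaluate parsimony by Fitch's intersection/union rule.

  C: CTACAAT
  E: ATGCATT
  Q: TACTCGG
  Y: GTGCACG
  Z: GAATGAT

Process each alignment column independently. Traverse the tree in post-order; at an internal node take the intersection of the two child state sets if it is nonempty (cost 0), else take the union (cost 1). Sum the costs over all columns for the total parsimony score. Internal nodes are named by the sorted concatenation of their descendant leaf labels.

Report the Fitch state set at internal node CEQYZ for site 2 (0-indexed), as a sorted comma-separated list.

site 0, node CY: C={C} ∪ Y={G} → {C,G} (+1)
site 0, node CEY: CY={C,G} ∪ E={A} → {A,C,G} (+1)
site 0, node QZ: Q={T} ∪ Z={G} → {G,T} (+1)
site 0, node CEQYZ: CEY={A,C,G} ∩ QZ={G,T} → {G} (+0)
site 1, node CY: C={T} ∩ Y={T} → {T} (+0)
site 1, node CEY: CY={T} ∩ E={T} → {T} (+0)
site 1, node QZ: Q={A} ∩ Z={A} → {A} (+0)
site 1, node CEQYZ: CEY={T} ∪ QZ={A} → {A,T} (+1)
site 2, node CY: C={A} ∪ Y={G} → {A,G} (+1)
site 2, node CEY: CY={A,G} ∩ E={G} → {G} (+0)
site 2, node QZ: Q={C} ∪ Z={A} → {A,C} (+1)
site 2, node CEQYZ: CEY={G} ∪ QZ={A,C} → {A,C,G} (+1)
site 3, node CY: C={C} ∩ Y={C} → {C} (+0)
site 3, node CEY: CY={C} ∩ E={C} → {C} (+0)
site 3, node QZ: Q={T} ∩ Z={T} → {T} (+0)
site 3, node CEQYZ: CEY={C} ∪ QZ={T} → {C,T} (+1)
site 4, node CY: C={A} ∩ Y={A} → {A} (+0)
site 4, node CEY: CY={A} ∩ E={A} → {A} (+0)
site 4, node QZ: Q={C} ∪ Z={G} → {C,G} (+1)
site 4, node CEQYZ: CEY={A} ∪ QZ={C,G} → {A,C,G} (+1)
site 5, node CY: C={A} ∪ Y={C} → {A,C} (+1)
site 5, node CEY: CY={A,C} ∪ E={T} → {A,C,T} (+1)
site 5, node QZ: Q={G} ∪ Z={A} → {A,G} (+1)
site 5, node CEQYZ: CEY={A,C,T} ∩ QZ={A,G} → {A} (+0)
site 6, node CY: C={T} ∪ Y={G} → {G,T} (+1)
site 6, node CEY: CY={G,T} ∩ E={T} → {T} (+0)
site 6, node QZ: Q={G} ∪ Z={T} → {G,T} (+1)
site 6, node CEQYZ: CEY={T} ∩ QZ={G,T} → {T} (+0)
per-site changes: [3, 1, 3, 1, 2, 3, 2]; total = 15

A,C,G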